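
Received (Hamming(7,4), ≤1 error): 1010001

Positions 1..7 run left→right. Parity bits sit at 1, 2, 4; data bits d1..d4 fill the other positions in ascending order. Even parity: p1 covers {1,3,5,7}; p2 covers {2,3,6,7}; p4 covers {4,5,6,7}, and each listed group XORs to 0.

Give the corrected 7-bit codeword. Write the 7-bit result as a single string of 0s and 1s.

s1 (pos 1,3,5,7): 1⊕1⊕0⊕1 = 1
s2 (pos 2,3,6,7): 0⊕1⊕0⊕1 = 0
s4 (pos 4,5,6,7): 0⊕0⊕0⊕1 = 1
Syndrome s4…s1 = 101 → error at position 5.
Flip position 5: 1010001 → 1010101

1010101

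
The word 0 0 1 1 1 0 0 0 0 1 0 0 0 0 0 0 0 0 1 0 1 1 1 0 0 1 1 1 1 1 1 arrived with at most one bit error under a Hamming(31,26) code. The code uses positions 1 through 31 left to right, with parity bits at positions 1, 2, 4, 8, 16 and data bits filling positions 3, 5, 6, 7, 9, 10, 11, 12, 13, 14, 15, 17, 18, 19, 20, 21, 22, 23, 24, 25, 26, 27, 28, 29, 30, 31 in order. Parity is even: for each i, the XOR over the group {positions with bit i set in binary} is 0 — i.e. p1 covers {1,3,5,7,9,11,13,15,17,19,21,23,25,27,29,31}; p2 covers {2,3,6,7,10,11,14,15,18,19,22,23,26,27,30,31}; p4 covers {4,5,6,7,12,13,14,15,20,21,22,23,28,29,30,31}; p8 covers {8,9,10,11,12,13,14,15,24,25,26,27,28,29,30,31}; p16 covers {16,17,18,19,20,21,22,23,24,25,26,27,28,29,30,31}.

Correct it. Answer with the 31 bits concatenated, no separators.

s1 (pos 1,3,5,7,9,11,13,15,17,19,21,23,25,27,29,31): 0⊕1⊕1⊕0⊕0⊕0⊕0⊕0⊕0⊕1⊕1⊕1⊕0⊕1⊕1⊕1 = 0
s2 (pos 2,3,6,7,10,11,14,15,18,19,22,23,26,27,30,31): 0⊕1⊕0⊕0⊕1⊕0⊕0⊕0⊕0⊕1⊕1⊕1⊕1⊕1⊕1⊕1 = 1
s4 (pos 4,5,6,7,12,13,14,15,20,21,22,23,28,29,30,31): 1⊕1⊕0⊕0⊕0⊕0⊕0⊕0⊕0⊕1⊕1⊕1⊕1⊕1⊕1⊕1 = 1
s8 (pos 8,9,10,11,12,13,14,15,24,25,26,27,28,29,30,31): 0⊕0⊕1⊕0⊕0⊕0⊕0⊕0⊕0⊕0⊕1⊕1⊕1⊕1⊕1⊕1 = 1
s16 (pos 16,17,18,19,20,21,22,23,24,25,26,27,28,29,30,31): 0⊕0⊕0⊕1⊕0⊕1⊕1⊕1⊕0⊕0⊕1⊕1⊕1⊕1⊕1⊕1 = 0
Syndrome s16…s1 = 01110 → error at position 14.
Flip position 14: 0011100001000000001011100111111 → 0011100001000100001011100111111

0011100001000100001011100111111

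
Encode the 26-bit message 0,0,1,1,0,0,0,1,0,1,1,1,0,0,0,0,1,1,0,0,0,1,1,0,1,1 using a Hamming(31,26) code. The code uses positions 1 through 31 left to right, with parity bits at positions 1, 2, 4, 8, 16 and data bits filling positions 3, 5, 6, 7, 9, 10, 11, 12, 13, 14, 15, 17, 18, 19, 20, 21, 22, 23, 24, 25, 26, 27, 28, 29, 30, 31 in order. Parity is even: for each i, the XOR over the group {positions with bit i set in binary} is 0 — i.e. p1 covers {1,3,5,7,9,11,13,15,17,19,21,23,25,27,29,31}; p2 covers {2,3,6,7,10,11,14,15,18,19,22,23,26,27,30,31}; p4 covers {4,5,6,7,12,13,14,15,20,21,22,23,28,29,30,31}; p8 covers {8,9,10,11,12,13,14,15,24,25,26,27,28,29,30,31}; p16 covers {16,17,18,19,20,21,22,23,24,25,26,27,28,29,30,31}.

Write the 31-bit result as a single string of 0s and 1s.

Place data at non-parity positions: p1 p2 0 p4 0 1 1 p8 0 0 0 1 0 1 1 p16 1 0 0 0 0 1 1 0 0 0 1 1 0 1 1
p1 (pos 1,3,5,7,9,11,13,15,17,19,21,23,25,27,29,31): XOR of data positions = 0⊕0⊕1⊕0⊕0⊕0⊕1⊕1⊕0⊕0⊕1⊕0⊕1⊕0⊕1 = 0
p2 (pos 2,3,6,7,10,11,14,15,18,19,22,23,26,27,30,31): XOR of data positions = 0⊕1⊕1⊕0⊕0⊕1⊕1⊕0⊕0⊕1⊕1⊕0⊕1⊕1⊕1 = 1
p4 (pos 4,5,6,7,12,13,14,15,20,21,22,23,28,29,30,31): XOR of data positions = 0⊕1⊕1⊕1⊕0⊕1⊕1⊕0⊕0⊕1⊕1⊕1⊕0⊕1⊕1 = 0
p8 (pos 8,9,10,11,12,13,14,15,24,25,26,27,28,29,30,31): XOR of data positions = 0⊕0⊕0⊕1⊕0⊕1⊕1⊕0⊕0⊕0⊕1⊕1⊕0⊕1⊕1 = 1
p16 (pos 16,17,18,19,20,21,22,23,24,25,26,27,28,29,30,31): XOR of data positions = 1⊕0⊕0⊕0⊕0⊕1⊕1⊕0⊕0⊕0⊕1⊕1⊕0⊕1⊕1 = 1
Codeword: 0100011100010111100001100011011

0100011100010111100001100011011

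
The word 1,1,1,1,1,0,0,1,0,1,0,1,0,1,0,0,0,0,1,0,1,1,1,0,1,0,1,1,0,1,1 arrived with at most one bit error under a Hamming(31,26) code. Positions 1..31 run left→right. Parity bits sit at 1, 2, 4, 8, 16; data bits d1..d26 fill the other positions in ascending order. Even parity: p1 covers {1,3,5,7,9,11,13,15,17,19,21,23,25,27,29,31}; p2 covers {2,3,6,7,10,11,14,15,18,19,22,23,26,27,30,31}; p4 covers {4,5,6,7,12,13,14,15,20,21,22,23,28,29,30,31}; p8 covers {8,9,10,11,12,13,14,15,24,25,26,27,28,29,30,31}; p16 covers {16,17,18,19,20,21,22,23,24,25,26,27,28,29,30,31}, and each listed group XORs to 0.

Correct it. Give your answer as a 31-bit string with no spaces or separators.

1111100101010100001011100011011

s1 (pos 1,3,5,7,9,11,13,15,17,19,21,23,25,27,29,31): 1⊕1⊕1⊕0⊕0⊕0⊕0⊕0⊕0⊕1⊕1⊕1⊕1⊕1⊕0⊕1 = 1
s2 (pos 2,3,6,7,10,11,14,15,18,19,22,23,26,27,30,31): 1⊕1⊕0⊕0⊕1⊕0⊕1⊕0⊕0⊕1⊕1⊕1⊕0⊕1⊕1⊕1 = 0
s4 (pos 4,5,6,7,12,13,14,15,20,21,22,23,28,29,30,31): 1⊕1⊕0⊕0⊕1⊕0⊕1⊕0⊕0⊕1⊕1⊕1⊕1⊕0⊕1⊕1 = 0
s8 (pos 8,9,10,11,12,13,14,15,24,25,26,27,28,29,30,31): 1⊕0⊕1⊕0⊕1⊕0⊕1⊕0⊕0⊕1⊕0⊕1⊕1⊕0⊕1⊕1 = 1
s16 (pos 16,17,18,19,20,21,22,23,24,25,26,27,28,29,30,31): 0⊕0⊕0⊕1⊕0⊕1⊕1⊕1⊕0⊕1⊕0⊕1⊕1⊕0⊕1⊕1 = 1
Syndrome s16…s1 = 11001 → error at position 25.
Flip position 25: 1111100101010100001011101011011 → 1111100101010100001011100011011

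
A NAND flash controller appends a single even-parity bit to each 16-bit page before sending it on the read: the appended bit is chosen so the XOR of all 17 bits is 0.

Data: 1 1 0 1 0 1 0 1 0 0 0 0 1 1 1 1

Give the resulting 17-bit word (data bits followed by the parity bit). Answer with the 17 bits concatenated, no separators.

XOR of the 16 data bits: 1⊕1⊕0⊕1⊕0⊕1⊕0⊕1⊕0⊕0⊕0⊕0⊕1⊕1⊕1⊕1 = 1
Parity bit = 1 (so all 17 bits XOR to 0).

11010101000011111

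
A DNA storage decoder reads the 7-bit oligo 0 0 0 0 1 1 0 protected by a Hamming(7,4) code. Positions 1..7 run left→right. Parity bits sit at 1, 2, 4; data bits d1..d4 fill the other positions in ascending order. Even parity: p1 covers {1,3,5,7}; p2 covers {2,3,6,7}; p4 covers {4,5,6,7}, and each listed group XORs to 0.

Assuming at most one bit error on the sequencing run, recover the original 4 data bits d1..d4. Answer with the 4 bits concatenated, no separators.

1110

s1 (pos 1,3,5,7): 0⊕0⊕1⊕0 = 1
s2 (pos 2,3,6,7): 0⊕0⊕1⊕0 = 1
s4 (pos 4,5,6,7): 0⊕1⊕1⊕0 = 0
Syndrome s4…s1 = 011 → error at position 3.
Flip position 3: 0000110 → 0010110
Read data bits from positions 3,5,6,7: 1110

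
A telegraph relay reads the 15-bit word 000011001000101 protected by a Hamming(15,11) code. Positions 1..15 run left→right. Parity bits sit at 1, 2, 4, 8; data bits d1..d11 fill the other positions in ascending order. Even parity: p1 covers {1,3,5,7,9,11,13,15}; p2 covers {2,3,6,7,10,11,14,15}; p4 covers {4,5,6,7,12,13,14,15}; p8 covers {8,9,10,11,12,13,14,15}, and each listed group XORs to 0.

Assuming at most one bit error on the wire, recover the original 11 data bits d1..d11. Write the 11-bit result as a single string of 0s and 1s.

s1 (pos 1,3,5,7,9,11,13,15): 0⊕0⊕1⊕0⊕1⊕0⊕1⊕1 = 0
s2 (pos 2,3,6,7,10,11,14,15): 0⊕0⊕1⊕0⊕0⊕0⊕0⊕1 = 0
s4 (pos 4,5,6,7,12,13,14,15): 0⊕1⊕1⊕0⊕0⊕1⊕0⊕1 = 0
s8 (pos 8,9,10,11,12,13,14,15): 0⊕1⊕0⊕0⊕0⊕1⊕0⊕1 = 1
Syndrome s8…s1 = 1000 → error at position 8.
Flip position 8: 000011001000101 → 000011011000101
Read data bits from positions 3,5,6,7,9,10,11,12,13,14,15: 01101000101

01101000101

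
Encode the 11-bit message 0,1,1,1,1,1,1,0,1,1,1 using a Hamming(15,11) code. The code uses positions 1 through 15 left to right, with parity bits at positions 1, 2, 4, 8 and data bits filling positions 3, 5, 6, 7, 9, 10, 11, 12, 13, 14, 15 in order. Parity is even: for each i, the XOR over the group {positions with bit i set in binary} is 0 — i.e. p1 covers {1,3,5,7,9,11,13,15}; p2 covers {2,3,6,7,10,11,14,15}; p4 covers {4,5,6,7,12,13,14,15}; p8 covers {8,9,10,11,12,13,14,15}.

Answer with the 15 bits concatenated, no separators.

000011101110111

Place data at non-parity positions: p1 p2 0 p4 1 1 1 p8 1 1 1 0 1 1 1
p1 (pos 1,3,5,7,9,11,13,15): XOR of data positions = 0⊕1⊕1⊕1⊕1⊕1⊕1 = 0
p2 (pos 2,3,6,7,10,11,14,15): XOR of data positions = 0⊕1⊕1⊕1⊕1⊕1⊕1 = 0
p4 (pos 4,5,6,7,12,13,14,15): XOR of data positions = 1⊕1⊕1⊕0⊕1⊕1⊕1 = 0
p8 (pos 8,9,10,11,12,13,14,15): XOR of data positions = 1⊕1⊕1⊕0⊕1⊕1⊕1 = 0
Codeword: 000011101110111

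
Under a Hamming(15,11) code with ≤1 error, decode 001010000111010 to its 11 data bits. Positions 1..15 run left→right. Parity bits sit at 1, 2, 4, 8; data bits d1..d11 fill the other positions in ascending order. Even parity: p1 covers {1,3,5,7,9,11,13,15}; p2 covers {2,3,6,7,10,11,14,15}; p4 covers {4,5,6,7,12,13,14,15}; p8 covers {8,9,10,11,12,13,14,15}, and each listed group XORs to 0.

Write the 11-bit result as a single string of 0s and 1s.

s1 (pos 1,3,5,7,9,11,13,15): 0⊕1⊕1⊕0⊕0⊕1⊕0⊕0 = 1
s2 (pos 2,3,6,7,10,11,14,15): 0⊕1⊕0⊕0⊕1⊕1⊕1⊕0 = 0
s4 (pos 4,5,6,7,12,13,14,15): 0⊕1⊕0⊕0⊕1⊕0⊕1⊕0 = 1
s8 (pos 8,9,10,11,12,13,14,15): 0⊕0⊕1⊕1⊕1⊕0⊕1⊕0 = 0
Syndrome s8…s1 = 0101 → error at position 5.
Flip position 5: 001010000111010 → 001000000111010
Read data bits from positions 3,5,6,7,9,10,11,12,13,14,15: 10000111010

10000111010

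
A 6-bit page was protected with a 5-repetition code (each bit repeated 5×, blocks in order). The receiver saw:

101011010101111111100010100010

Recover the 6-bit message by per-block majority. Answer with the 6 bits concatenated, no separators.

111100

Block 1 (10101): 3 ones → 1
Block 2 (10101): 3 ones → 1
Block 3 (01111): 4 ones → 1
Block 4 (11110): 4 ones → 1
Block 5 (00101): 2 ones → 0
Block 6 (00010): 1 one → 0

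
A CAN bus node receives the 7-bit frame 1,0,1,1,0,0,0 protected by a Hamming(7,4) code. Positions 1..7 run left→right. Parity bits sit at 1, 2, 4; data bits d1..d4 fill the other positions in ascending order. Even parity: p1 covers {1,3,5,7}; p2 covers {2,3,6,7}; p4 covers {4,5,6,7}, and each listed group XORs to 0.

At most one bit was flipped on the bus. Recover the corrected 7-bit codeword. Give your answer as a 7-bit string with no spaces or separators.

1011010

s1 (pos 1,3,5,7): 1⊕1⊕0⊕0 = 0
s2 (pos 2,3,6,7): 0⊕1⊕0⊕0 = 1
s4 (pos 4,5,6,7): 1⊕0⊕0⊕0 = 1
Syndrome s4…s1 = 110 → error at position 6.
Flip position 6: 1011000 → 1011010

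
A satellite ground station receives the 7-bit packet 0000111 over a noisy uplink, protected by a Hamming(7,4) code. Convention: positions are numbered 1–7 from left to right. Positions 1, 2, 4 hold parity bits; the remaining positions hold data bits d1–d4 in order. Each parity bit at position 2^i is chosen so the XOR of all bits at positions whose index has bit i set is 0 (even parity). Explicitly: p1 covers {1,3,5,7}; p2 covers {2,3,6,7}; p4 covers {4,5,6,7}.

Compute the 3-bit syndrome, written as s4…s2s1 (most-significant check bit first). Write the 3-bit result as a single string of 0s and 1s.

100

s1 (pos 1,3,5,7): 0⊕0⊕1⊕1 = 0
s2 (pos 2,3,6,7): 0⊕0⊕1⊕1 = 0
s4 (pos 4,5,6,7): 0⊕1⊕1⊕1 = 1
Syndrome s4…s1 = 100 → error at position 4.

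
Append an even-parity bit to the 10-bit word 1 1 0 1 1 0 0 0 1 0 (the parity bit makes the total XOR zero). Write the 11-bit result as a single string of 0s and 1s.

11011000101

XOR of the 10 data bits: 1⊕1⊕0⊕1⊕1⊕0⊕0⊕0⊕1⊕0 = 1
Parity bit = 1 (so all 11 bits XOR to 0).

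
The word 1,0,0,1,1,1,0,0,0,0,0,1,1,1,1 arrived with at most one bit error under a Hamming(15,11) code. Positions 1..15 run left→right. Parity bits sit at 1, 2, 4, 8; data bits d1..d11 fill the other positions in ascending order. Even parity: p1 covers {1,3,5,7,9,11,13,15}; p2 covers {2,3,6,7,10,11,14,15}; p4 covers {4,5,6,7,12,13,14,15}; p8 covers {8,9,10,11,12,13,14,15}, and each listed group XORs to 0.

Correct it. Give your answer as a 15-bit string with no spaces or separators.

100110000001111

s1 (pos 1,3,5,7,9,11,13,15): 1⊕0⊕1⊕0⊕0⊕0⊕1⊕1 = 0
s2 (pos 2,3,6,7,10,11,14,15): 0⊕0⊕1⊕0⊕0⊕0⊕1⊕1 = 1
s4 (pos 4,5,6,7,12,13,14,15): 1⊕1⊕1⊕0⊕1⊕1⊕1⊕1 = 1
s8 (pos 8,9,10,11,12,13,14,15): 0⊕0⊕0⊕0⊕1⊕1⊕1⊕1 = 0
Syndrome s8…s1 = 0110 → error at position 6.
Flip position 6: 100111000001111 → 100110000001111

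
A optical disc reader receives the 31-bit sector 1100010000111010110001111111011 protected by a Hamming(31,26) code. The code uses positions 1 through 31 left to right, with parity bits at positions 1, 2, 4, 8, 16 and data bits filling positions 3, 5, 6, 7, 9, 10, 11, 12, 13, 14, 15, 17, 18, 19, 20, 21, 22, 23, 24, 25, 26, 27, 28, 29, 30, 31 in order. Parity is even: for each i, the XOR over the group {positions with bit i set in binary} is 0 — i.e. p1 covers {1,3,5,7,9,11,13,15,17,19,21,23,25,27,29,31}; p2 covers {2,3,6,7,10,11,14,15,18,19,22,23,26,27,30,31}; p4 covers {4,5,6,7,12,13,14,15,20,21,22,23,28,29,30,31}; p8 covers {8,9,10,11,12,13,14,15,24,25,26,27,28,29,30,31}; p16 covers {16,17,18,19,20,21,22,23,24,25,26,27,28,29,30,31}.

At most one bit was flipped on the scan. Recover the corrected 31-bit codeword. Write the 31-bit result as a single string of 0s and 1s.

s1 (pos 1,3,5,7,9,11,13,15,17,19,21,23,25,27,29,31): 1⊕0⊕0⊕0⊕0⊕1⊕1⊕1⊕1⊕0⊕0⊕1⊕1⊕1⊕0⊕1 = 1
s2 (pos 2,3,6,7,10,11,14,15,18,19,22,23,26,27,30,31): 1⊕0⊕1⊕0⊕0⊕1⊕0⊕1⊕1⊕0⊕1⊕1⊕1⊕1⊕1⊕1 = 1
s4 (pos 4,5,6,7,12,13,14,15,20,21,22,23,28,29,30,31): 0⊕0⊕1⊕0⊕1⊕1⊕0⊕1⊕0⊕0⊕1⊕1⊕1⊕0⊕1⊕1 = 1
s8 (pos 8,9,10,11,12,13,14,15,24,25,26,27,28,29,30,31): 0⊕0⊕0⊕1⊕1⊕1⊕0⊕1⊕1⊕1⊕1⊕1⊕1⊕0⊕1⊕1 = 1
s16 (pos 16,17,18,19,20,21,22,23,24,25,26,27,28,29,30,31): 0⊕1⊕1⊕0⊕0⊕0⊕1⊕1⊕1⊕1⊕1⊕1⊕1⊕0⊕1⊕1 = 1
Syndrome s16…s1 = 11111 → error at position 31.
Flip position 31: 1100010000111010110001111111011 → 1100010000111010110001111111010

1100010000111010110001111111010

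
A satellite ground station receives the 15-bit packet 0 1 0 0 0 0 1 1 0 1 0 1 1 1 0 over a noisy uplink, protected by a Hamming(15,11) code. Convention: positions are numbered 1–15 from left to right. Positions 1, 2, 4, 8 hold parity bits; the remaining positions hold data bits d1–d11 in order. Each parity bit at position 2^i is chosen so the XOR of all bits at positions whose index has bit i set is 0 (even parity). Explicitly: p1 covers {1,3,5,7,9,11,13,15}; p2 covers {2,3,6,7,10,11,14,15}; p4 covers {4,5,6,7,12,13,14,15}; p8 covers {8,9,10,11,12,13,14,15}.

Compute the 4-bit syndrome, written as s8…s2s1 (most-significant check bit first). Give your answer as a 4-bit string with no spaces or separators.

1000

s1 (pos 1,3,5,7,9,11,13,15): 0⊕0⊕0⊕1⊕0⊕0⊕1⊕0 = 0
s2 (pos 2,3,6,7,10,11,14,15): 1⊕0⊕0⊕1⊕1⊕0⊕1⊕0 = 0
s4 (pos 4,5,6,7,12,13,14,15): 0⊕0⊕0⊕1⊕1⊕1⊕1⊕0 = 0
s8 (pos 8,9,10,11,12,13,14,15): 1⊕0⊕1⊕0⊕1⊕1⊕1⊕0 = 1
Syndrome s8…s1 = 1000 → error at position 8.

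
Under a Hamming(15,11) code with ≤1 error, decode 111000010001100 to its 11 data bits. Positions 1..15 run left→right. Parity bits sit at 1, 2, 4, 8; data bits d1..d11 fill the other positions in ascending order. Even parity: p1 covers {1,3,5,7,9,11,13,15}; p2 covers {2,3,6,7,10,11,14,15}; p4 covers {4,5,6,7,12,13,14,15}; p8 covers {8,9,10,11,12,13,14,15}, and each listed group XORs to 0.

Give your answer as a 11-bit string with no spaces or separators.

s1 (pos 1,3,5,7,9,11,13,15): 1⊕1⊕0⊕0⊕0⊕0⊕1⊕0 = 1
s2 (pos 2,3,6,7,10,11,14,15): 1⊕1⊕0⊕0⊕0⊕0⊕0⊕0 = 0
s4 (pos 4,5,6,7,12,13,14,15): 0⊕0⊕0⊕0⊕1⊕1⊕0⊕0 = 0
s8 (pos 8,9,10,11,12,13,14,15): 1⊕0⊕0⊕0⊕1⊕1⊕0⊕0 = 1
Syndrome s8…s1 = 1001 → error at position 9.
Flip position 9: 111000010001100 → 111000011001100
Read data bits from positions 3,5,6,7,9,10,11,12,13,14,15: 10001001100

10001001100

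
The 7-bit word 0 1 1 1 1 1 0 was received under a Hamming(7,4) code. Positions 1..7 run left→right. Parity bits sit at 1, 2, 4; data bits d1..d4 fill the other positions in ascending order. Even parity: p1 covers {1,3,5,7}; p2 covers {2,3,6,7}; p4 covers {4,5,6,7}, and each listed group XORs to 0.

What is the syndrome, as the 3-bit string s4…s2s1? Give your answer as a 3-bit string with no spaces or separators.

s1 (pos 1,3,5,7): 0⊕1⊕1⊕0 = 0
s2 (pos 2,3,6,7): 1⊕1⊕1⊕0 = 1
s4 (pos 4,5,6,7): 1⊕1⊕1⊕0 = 1
Syndrome s4…s1 = 110 → error at position 6.

110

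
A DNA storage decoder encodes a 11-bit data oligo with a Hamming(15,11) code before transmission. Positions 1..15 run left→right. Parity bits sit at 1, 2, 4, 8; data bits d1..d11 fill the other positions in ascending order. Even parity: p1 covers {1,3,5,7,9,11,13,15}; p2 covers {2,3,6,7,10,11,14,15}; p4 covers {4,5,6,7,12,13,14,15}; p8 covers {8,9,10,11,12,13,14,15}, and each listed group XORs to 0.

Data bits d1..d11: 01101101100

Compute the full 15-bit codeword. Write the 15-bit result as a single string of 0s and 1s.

100011001101100

Place data at non-parity positions: p1 p2 0 p4 1 1 0 p8 1 1 0 1 1 0 0
p1 (pos 1,3,5,7,9,11,13,15): XOR of data positions = 0⊕1⊕0⊕1⊕0⊕1⊕0 = 1
p2 (pos 2,3,6,7,10,11,14,15): XOR of data positions = 0⊕1⊕0⊕1⊕0⊕0⊕0 = 0
p4 (pos 4,5,6,7,12,13,14,15): XOR of data positions = 1⊕1⊕0⊕1⊕1⊕0⊕0 = 0
p8 (pos 8,9,10,11,12,13,14,15): XOR of data positions = 1⊕1⊕0⊕1⊕1⊕0⊕0 = 0
Codeword: 100011001101100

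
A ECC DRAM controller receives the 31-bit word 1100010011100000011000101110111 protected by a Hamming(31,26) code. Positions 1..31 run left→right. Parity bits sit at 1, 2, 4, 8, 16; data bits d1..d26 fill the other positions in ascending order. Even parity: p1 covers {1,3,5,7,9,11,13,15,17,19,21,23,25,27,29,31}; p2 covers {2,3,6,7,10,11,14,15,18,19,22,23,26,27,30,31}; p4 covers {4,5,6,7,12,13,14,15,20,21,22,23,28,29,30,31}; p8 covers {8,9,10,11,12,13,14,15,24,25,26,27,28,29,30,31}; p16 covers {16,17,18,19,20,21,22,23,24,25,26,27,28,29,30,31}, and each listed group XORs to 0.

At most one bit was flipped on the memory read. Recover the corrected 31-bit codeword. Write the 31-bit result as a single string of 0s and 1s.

1100010011100000011000101110110

s1 (pos 1,3,5,7,9,11,13,15,17,19,21,23,25,27,29,31): 1⊕0⊕0⊕0⊕1⊕1⊕0⊕0⊕0⊕1⊕0⊕1⊕1⊕1⊕1⊕1 = 1
s2 (pos 2,3,6,7,10,11,14,15,18,19,22,23,26,27,30,31): 1⊕0⊕1⊕0⊕1⊕1⊕0⊕0⊕1⊕1⊕0⊕1⊕1⊕1⊕1⊕1 = 1
s4 (pos 4,5,6,7,12,13,14,15,20,21,22,23,28,29,30,31): 0⊕0⊕1⊕0⊕0⊕0⊕0⊕0⊕0⊕0⊕0⊕1⊕0⊕1⊕1⊕1 = 1
s8 (pos 8,9,10,11,12,13,14,15,24,25,26,27,28,29,30,31): 0⊕1⊕1⊕1⊕0⊕0⊕0⊕0⊕0⊕1⊕1⊕1⊕0⊕1⊕1⊕1 = 1
s16 (pos 16,17,18,19,20,21,22,23,24,25,26,27,28,29,30,31): 0⊕0⊕1⊕1⊕0⊕0⊕0⊕1⊕0⊕1⊕1⊕1⊕0⊕1⊕1⊕1 = 1
Syndrome s16…s1 = 11111 → error at position 31.
Flip position 31: 1100010011100000011000101110111 → 1100010011100000011000101110110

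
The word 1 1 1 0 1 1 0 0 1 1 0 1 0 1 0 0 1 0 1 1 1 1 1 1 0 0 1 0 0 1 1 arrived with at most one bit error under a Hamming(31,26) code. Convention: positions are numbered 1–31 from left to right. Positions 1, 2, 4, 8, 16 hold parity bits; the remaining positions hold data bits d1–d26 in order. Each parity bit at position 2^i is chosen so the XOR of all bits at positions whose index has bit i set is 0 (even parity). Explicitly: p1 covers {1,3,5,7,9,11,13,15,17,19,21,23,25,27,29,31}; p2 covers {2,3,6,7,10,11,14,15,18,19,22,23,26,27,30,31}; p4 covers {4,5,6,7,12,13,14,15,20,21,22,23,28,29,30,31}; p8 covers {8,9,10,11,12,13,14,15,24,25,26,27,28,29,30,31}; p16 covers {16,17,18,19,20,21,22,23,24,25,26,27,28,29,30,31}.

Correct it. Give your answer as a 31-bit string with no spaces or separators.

1010110011010100101111110010011

s1 (pos 1,3,5,7,9,11,13,15,17,19,21,23,25,27,29,31): 1⊕1⊕1⊕0⊕1⊕0⊕0⊕0⊕1⊕1⊕1⊕1⊕0⊕1⊕0⊕1 = 0
s2 (pos 2,3,6,7,10,11,14,15,18,19,22,23,26,27,30,31): 1⊕1⊕1⊕0⊕1⊕0⊕1⊕0⊕0⊕1⊕1⊕1⊕0⊕1⊕1⊕1 = 1
s4 (pos 4,5,6,7,12,13,14,15,20,21,22,23,28,29,30,31): 0⊕1⊕1⊕0⊕1⊕0⊕1⊕0⊕1⊕1⊕1⊕1⊕0⊕0⊕1⊕1 = 0
s8 (pos 8,9,10,11,12,13,14,15,24,25,26,27,28,29,30,31): 0⊕1⊕1⊕0⊕1⊕0⊕1⊕0⊕1⊕0⊕0⊕1⊕0⊕0⊕1⊕1 = 0
s16 (pos 16,17,18,19,20,21,22,23,24,25,26,27,28,29,30,31): 0⊕1⊕0⊕1⊕1⊕1⊕1⊕1⊕1⊕0⊕0⊕1⊕0⊕0⊕1⊕1 = 0
Syndrome s16…s1 = 00010 → error at position 2.
Flip position 2: 1110110011010100101111110010011 → 1010110011010100101111110010011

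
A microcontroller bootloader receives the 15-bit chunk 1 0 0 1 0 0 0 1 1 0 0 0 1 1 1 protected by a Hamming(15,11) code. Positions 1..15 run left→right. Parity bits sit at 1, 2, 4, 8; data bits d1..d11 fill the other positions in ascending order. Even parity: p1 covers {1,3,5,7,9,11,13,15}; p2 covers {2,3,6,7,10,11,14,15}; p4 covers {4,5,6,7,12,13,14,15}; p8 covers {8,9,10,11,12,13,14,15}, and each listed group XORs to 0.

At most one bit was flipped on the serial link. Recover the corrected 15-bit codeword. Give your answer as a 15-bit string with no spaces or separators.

100100001000111

s1 (pos 1,3,5,7,9,11,13,15): 1⊕0⊕0⊕0⊕1⊕0⊕1⊕1 = 0
s2 (pos 2,3,6,7,10,11,14,15): 0⊕0⊕0⊕0⊕0⊕0⊕1⊕1 = 0
s4 (pos 4,5,6,7,12,13,14,15): 1⊕0⊕0⊕0⊕0⊕1⊕1⊕1 = 0
s8 (pos 8,9,10,11,12,13,14,15): 1⊕1⊕0⊕0⊕0⊕1⊕1⊕1 = 1
Syndrome s8…s1 = 1000 → error at position 8.
Flip position 8: 100100011000111 → 100100001000111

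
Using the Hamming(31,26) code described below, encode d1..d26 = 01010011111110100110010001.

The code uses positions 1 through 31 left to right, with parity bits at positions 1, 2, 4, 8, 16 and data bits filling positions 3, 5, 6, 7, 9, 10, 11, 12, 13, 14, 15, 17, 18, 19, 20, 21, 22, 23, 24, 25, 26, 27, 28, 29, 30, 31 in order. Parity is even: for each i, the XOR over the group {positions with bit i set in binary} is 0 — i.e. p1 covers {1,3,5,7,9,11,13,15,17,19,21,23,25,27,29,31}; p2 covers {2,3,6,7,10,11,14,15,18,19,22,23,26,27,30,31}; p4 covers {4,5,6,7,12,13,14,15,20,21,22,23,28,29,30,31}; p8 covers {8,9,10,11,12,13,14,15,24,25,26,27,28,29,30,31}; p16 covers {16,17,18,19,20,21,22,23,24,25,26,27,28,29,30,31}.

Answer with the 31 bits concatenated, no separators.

Place data at non-parity positions: p1 p2 0 p4 1 0 1 p8 0 0 1 1 1 1 1 p16 1 1 0 1 0 0 1 1 0 0 1 0 0 0 1
p1 (pos 1,3,5,7,9,11,13,15,17,19,21,23,25,27,29,31): XOR of data positions = 0⊕1⊕1⊕0⊕1⊕1⊕1⊕1⊕0⊕0⊕1⊕0⊕1⊕0⊕1 = 1
p2 (pos 2,3,6,7,10,11,14,15,18,19,22,23,26,27,30,31): XOR of data positions = 0⊕0⊕1⊕0⊕1⊕1⊕1⊕1⊕0⊕0⊕1⊕0⊕1⊕0⊕1 = 0
p4 (pos 4,5,6,7,12,13,14,15,20,21,22,23,28,29,30,31): XOR of data positions = 1⊕0⊕1⊕1⊕1⊕1⊕1⊕1⊕0⊕0⊕1⊕0⊕0⊕0⊕1 = 1
p8 (pos 8,9,10,11,12,13,14,15,24,25,26,27,28,29,30,31): XOR of data positions = 0⊕0⊕1⊕1⊕1⊕1⊕1⊕1⊕0⊕0⊕1⊕0⊕0⊕0⊕1 = 0
p16 (pos 16,17,18,19,20,21,22,23,24,25,26,27,28,29,30,31): XOR of data positions = 1⊕1⊕0⊕1⊕0⊕0⊕1⊕1⊕0⊕0⊕1⊕0⊕0⊕0⊕1 = 1
Codeword: 1001101000111111110100110010001

1001101000111111110100110010001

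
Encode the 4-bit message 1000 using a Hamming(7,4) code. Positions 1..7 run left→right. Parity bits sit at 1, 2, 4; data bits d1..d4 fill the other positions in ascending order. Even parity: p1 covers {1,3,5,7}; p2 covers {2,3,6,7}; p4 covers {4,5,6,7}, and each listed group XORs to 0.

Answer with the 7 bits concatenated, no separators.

1110000

Place data at non-parity positions: p1 p2 1 p4 0 0 0
p1 (pos 1,3,5,7): XOR of data positions = 1⊕0⊕0 = 1
p2 (pos 2,3,6,7): XOR of data positions = 1⊕0⊕0 = 1
p4 (pos 4,5,6,7): XOR of data positions = 0⊕0⊕0 = 0
Codeword: 1110000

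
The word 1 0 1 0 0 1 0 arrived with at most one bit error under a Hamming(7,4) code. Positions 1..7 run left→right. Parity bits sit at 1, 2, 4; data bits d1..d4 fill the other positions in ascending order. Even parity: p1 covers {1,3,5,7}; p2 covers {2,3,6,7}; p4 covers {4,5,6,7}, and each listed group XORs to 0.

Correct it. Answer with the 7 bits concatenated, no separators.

1011010

s1 (pos 1,3,5,7): 1⊕1⊕0⊕0 = 0
s2 (pos 2,3,6,7): 0⊕1⊕1⊕0 = 0
s4 (pos 4,5,6,7): 0⊕0⊕1⊕0 = 1
Syndrome s4…s1 = 100 → error at position 4.
Flip position 4: 1010010 → 1011010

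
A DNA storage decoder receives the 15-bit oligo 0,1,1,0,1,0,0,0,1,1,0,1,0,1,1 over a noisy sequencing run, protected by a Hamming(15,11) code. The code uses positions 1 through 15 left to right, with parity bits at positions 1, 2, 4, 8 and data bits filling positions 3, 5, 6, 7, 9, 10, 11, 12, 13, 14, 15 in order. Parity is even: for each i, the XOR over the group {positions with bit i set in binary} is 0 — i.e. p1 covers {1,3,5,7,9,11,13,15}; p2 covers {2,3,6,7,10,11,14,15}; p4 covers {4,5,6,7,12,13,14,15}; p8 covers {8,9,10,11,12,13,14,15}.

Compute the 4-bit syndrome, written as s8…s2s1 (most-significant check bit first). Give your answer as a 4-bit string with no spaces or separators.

1010

s1 (pos 1,3,5,7,9,11,13,15): 0⊕1⊕1⊕0⊕1⊕0⊕0⊕1 = 0
s2 (pos 2,3,6,7,10,11,14,15): 1⊕1⊕0⊕0⊕1⊕0⊕1⊕1 = 1
s4 (pos 4,5,6,7,12,13,14,15): 0⊕1⊕0⊕0⊕1⊕0⊕1⊕1 = 0
s8 (pos 8,9,10,11,12,13,14,15): 0⊕1⊕1⊕0⊕1⊕0⊕1⊕1 = 1
Syndrome s8…s1 = 1010 → error at position 10.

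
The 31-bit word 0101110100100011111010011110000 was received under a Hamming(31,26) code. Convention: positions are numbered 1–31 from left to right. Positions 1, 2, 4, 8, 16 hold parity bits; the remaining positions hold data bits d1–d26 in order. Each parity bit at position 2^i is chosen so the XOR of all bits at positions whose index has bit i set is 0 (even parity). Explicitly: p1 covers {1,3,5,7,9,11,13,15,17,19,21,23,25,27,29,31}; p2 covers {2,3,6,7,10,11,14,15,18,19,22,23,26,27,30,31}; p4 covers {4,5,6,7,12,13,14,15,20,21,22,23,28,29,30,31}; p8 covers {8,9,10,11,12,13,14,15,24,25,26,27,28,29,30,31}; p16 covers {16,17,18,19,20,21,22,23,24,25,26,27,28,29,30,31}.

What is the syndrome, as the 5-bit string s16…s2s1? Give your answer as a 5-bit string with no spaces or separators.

s1 (pos 1,3,5,7,9,11,13,15,17,19,21,23,25,27,29,31): 0⊕0⊕1⊕0⊕0⊕1⊕0⊕1⊕1⊕1⊕1⊕0⊕1⊕1⊕0⊕0 = 0
s2 (pos 2,3,6,7,10,11,14,15,18,19,22,23,26,27,30,31): 1⊕0⊕1⊕0⊕0⊕1⊕0⊕1⊕1⊕1⊕0⊕0⊕1⊕1⊕0⊕0 = 0
s4 (pos 4,5,6,7,12,13,14,15,20,21,22,23,28,29,30,31): 1⊕1⊕1⊕0⊕0⊕0⊕0⊕1⊕0⊕1⊕0⊕0⊕0⊕0⊕0⊕0 = 1
s8 (pos 8,9,10,11,12,13,14,15,24,25,26,27,28,29,30,31): 1⊕0⊕0⊕1⊕0⊕0⊕0⊕1⊕1⊕1⊕1⊕1⊕0⊕0⊕0⊕0 = 1
s16 (pos 16,17,18,19,20,21,22,23,24,25,26,27,28,29,30,31): 1⊕1⊕1⊕1⊕0⊕1⊕0⊕0⊕1⊕1⊕1⊕1⊕0⊕0⊕0⊕0 = 1
Syndrome s16…s1 = 11100 → error at position 28.

11100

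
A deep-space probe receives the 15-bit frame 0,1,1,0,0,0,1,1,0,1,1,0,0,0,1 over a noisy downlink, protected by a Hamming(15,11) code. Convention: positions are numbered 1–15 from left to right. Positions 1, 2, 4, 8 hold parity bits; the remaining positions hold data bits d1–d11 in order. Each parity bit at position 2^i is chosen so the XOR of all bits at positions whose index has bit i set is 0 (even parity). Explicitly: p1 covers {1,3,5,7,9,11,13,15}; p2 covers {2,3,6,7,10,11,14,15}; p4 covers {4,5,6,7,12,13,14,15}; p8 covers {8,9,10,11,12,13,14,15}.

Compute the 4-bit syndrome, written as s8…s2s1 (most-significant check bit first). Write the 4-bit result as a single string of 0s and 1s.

0000

s1 (pos 1,3,5,7,9,11,13,15): 0⊕1⊕0⊕1⊕0⊕1⊕0⊕1 = 0
s2 (pos 2,3,6,7,10,11,14,15): 1⊕1⊕0⊕1⊕1⊕1⊕0⊕1 = 0
s4 (pos 4,5,6,7,12,13,14,15): 0⊕0⊕0⊕1⊕0⊕0⊕0⊕1 = 0
s8 (pos 8,9,10,11,12,13,14,15): 1⊕0⊕1⊕1⊕0⊕0⊕0⊕1 = 0
Syndrome s8…s1 = 0000 → no error.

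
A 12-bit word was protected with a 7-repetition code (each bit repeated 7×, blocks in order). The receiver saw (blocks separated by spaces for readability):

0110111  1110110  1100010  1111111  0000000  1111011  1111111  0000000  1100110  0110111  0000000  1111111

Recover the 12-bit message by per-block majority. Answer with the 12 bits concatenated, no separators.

Block 1 (0110111): 5 ones → 1
Block 2 (1110110): 5 ones → 1
Block 3 (1100010): 3 ones → 0
Block 4 (1111111): 7 ones → 1
Block 5 (0000000): 0 ones → 0
Block 6 (1111011): 6 ones → 1
Block 7 (1111111): 7 ones → 1
Block 8 (0000000): 0 ones → 0
Block 9 (1100110): 4 ones → 1
Block 10 (0110111): 5 ones → 1
Block 11 (0000000): 0 ones → 0
Block 12 (1111111): 7 ones → 1

110101101101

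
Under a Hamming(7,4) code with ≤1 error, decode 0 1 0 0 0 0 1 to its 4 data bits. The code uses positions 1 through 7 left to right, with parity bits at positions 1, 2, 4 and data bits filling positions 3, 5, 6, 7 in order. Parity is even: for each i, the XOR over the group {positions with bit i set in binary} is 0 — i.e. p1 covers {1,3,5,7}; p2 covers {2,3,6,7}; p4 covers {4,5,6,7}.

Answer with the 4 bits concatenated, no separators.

0101

s1 (pos 1,3,5,7): 0⊕0⊕0⊕1 = 1
s2 (pos 2,3,6,7): 1⊕0⊕0⊕1 = 0
s4 (pos 4,5,6,7): 0⊕0⊕0⊕1 = 1
Syndrome s4…s1 = 101 → error at position 5.
Flip position 5: 0100001 → 0100101
Read data bits from positions 3,5,6,7: 0101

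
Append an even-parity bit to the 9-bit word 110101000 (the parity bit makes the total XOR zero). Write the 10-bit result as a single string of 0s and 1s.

1101010000

XOR of the 9 data bits: 1⊕1⊕0⊕1⊕0⊕1⊕0⊕0⊕0 = 0
Parity bit = 0 (so all 10 bits XOR to 0).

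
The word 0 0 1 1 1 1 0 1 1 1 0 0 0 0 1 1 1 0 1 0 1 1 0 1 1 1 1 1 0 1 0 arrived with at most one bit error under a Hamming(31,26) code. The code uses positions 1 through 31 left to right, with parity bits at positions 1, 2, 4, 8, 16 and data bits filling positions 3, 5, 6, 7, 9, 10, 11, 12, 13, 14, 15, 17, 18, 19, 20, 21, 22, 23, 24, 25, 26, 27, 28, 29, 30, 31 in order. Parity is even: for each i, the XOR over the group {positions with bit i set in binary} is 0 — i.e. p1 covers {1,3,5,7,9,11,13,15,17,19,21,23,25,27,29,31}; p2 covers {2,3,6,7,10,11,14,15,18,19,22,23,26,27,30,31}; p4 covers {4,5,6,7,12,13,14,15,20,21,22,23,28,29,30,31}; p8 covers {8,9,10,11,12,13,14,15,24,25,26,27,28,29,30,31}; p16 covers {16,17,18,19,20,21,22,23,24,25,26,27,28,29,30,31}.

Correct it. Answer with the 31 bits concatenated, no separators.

s1 (pos 1,3,5,7,9,11,13,15,17,19,21,23,25,27,29,31): 0⊕1⊕1⊕0⊕1⊕0⊕0⊕1⊕1⊕1⊕1⊕0⊕1⊕1⊕0⊕0 = 1
s2 (pos 2,3,6,7,10,11,14,15,18,19,22,23,26,27,30,31): 0⊕1⊕1⊕0⊕1⊕0⊕0⊕1⊕0⊕1⊕1⊕0⊕1⊕1⊕1⊕0 = 1
s4 (pos 4,5,6,7,12,13,14,15,20,21,22,23,28,29,30,31): 1⊕1⊕1⊕0⊕0⊕0⊕0⊕1⊕0⊕1⊕1⊕0⊕1⊕0⊕1⊕0 = 0
s8 (pos 8,9,10,11,12,13,14,15,24,25,26,27,28,29,30,31): 1⊕1⊕1⊕0⊕0⊕0⊕0⊕1⊕1⊕1⊕1⊕1⊕1⊕0⊕1⊕0 = 0
s16 (pos 16,17,18,19,20,21,22,23,24,25,26,27,28,29,30,31): 1⊕1⊕0⊕1⊕0⊕1⊕1⊕0⊕1⊕1⊕1⊕1⊕1⊕0⊕1⊕0 = 1
Syndrome s16…s1 = 10011 → error at position 19.
Flip position 19: 0011110111000011101011011111010 → 0011110111000011100011011111010

0011110111000011100011011111010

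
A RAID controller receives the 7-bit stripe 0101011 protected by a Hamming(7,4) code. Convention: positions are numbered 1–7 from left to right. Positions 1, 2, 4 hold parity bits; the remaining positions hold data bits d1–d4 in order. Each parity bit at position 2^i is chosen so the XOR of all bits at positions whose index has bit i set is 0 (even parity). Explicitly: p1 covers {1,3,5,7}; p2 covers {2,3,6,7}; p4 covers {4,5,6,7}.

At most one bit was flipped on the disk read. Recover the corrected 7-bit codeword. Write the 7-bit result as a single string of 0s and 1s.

s1 (pos 1,3,5,7): 0⊕0⊕0⊕1 = 1
s2 (pos 2,3,6,7): 1⊕0⊕1⊕1 = 1
s4 (pos 4,5,6,7): 1⊕0⊕1⊕1 = 1
Syndrome s4…s1 = 111 → error at position 7.
Flip position 7: 0101011 → 0101010

0101010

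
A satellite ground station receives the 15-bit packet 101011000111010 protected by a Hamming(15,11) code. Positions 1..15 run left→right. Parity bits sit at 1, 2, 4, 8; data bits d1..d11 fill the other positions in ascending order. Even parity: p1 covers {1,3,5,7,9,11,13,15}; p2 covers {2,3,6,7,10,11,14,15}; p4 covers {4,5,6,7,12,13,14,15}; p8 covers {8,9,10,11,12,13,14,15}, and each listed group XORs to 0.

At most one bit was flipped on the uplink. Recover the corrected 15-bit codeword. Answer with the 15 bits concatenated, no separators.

111011000111010

s1 (pos 1,3,5,7,9,11,13,15): 1⊕1⊕1⊕0⊕0⊕1⊕0⊕0 = 0
s2 (pos 2,3,6,7,10,11,14,15): 0⊕1⊕1⊕0⊕1⊕1⊕1⊕0 = 1
s4 (pos 4,5,6,7,12,13,14,15): 0⊕1⊕1⊕0⊕1⊕0⊕1⊕0 = 0
s8 (pos 8,9,10,11,12,13,14,15): 0⊕0⊕1⊕1⊕1⊕0⊕1⊕0 = 0
Syndrome s8…s1 = 0010 → error at position 2.
Flip position 2: 101011000111010 → 111011000111010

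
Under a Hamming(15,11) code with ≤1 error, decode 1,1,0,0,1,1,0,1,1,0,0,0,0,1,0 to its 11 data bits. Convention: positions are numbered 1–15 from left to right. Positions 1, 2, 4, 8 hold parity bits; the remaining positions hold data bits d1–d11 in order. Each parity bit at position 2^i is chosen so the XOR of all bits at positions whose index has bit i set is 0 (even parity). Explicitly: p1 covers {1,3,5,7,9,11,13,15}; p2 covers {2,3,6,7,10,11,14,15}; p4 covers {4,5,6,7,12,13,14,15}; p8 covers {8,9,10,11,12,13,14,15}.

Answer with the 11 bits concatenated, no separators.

s1 (pos 1,3,5,7,9,11,13,15): 1⊕0⊕1⊕0⊕1⊕0⊕0⊕0 = 1
s2 (pos 2,3,6,7,10,11,14,15): 1⊕0⊕1⊕0⊕0⊕0⊕1⊕0 = 1
s4 (pos 4,5,6,7,12,13,14,15): 0⊕1⊕1⊕0⊕0⊕0⊕1⊕0 = 1
s8 (pos 8,9,10,11,12,13,14,15): 1⊕1⊕0⊕0⊕0⊕0⊕1⊕0 = 1
Syndrome s8…s1 = 1111 → error at position 15.
Flip position 15: 110011011000010 → 110011011000011
Read data bits from positions 3,5,6,7,9,10,11,12,13,14,15: 01101000011

01101000011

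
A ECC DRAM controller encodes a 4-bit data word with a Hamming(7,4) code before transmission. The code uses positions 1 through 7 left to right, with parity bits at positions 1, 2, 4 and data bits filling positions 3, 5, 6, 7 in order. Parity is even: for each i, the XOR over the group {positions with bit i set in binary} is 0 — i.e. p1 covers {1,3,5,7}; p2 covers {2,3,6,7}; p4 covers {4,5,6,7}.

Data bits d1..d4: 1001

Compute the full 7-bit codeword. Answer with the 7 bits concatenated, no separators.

Place data at non-parity positions: p1 p2 1 p4 0 0 1
p1 (pos 1,3,5,7): XOR of data positions = 1⊕0⊕1 = 0
p2 (pos 2,3,6,7): XOR of data positions = 1⊕0⊕1 = 0
p4 (pos 4,5,6,7): XOR of data positions = 0⊕0⊕1 = 1
Codeword: 0011001

0011001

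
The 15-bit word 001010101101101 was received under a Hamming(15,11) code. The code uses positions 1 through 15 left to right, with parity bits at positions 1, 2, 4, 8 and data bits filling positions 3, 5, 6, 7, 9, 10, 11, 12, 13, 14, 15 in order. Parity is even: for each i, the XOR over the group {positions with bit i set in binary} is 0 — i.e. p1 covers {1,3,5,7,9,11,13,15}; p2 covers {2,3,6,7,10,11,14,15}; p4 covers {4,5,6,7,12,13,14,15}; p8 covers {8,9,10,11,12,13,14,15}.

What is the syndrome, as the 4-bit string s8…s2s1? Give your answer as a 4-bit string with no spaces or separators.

1100

s1 (pos 1,3,5,7,9,11,13,15): 0⊕1⊕1⊕1⊕1⊕0⊕1⊕1 = 0
s2 (pos 2,3,6,7,10,11,14,15): 0⊕1⊕0⊕1⊕1⊕0⊕0⊕1 = 0
s4 (pos 4,5,6,7,12,13,14,15): 0⊕1⊕0⊕1⊕1⊕1⊕0⊕1 = 1
s8 (pos 8,9,10,11,12,13,14,15): 0⊕1⊕1⊕0⊕1⊕1⊕0⊕1 = 1
Syndrome s8…s1 = 1100 → error at position 12.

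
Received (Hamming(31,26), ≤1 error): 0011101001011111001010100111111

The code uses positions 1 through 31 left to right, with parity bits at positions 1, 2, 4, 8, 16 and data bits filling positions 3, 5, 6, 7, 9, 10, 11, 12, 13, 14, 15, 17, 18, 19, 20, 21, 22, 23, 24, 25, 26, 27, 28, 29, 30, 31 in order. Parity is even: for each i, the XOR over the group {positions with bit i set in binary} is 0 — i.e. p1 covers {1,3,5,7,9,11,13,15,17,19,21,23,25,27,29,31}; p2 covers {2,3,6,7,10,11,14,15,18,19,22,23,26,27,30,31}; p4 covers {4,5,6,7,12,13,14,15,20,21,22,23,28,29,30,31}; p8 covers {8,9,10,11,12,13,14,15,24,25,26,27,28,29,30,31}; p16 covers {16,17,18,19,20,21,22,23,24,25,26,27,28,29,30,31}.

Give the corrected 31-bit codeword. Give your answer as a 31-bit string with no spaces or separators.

s1 (pos 1,3,5,7,9,11,13,15,17,19,21,23,25,27,29,31): 0⊕1⊕1⊕1⊕0⊕0⊕1⊕1⊕0⊕1⊕1⊕1⊕0⊕1⊕1⊕1 = 1
s2 (pos 2,3,6,7,10,11,14,15,18,19,22,23,26,27,30,31): 0⊕1⊕0⊕1⊕1⊕0⊕1⊕1⊕0⊕1⊕0⊕1⊕1⊕1⊕1⊕1 = 1
s4 (pos 4,5,6,7,12,13,14,15,20,21,22,23,28,29,30,31): 1⊕1⊕0⊕1⊕1⊕1⊕1⊕1⊕0⊕1⊕0⊕1⊕1⊕1⊕1⊕1 = 1
s8 (pos 8,9,10,11,12,13,14,15,24,25,26,27,28,29,30,31): 0⊕0⊕1⊕0⊕1⊕1⊕1⊕1⊕0⊕0⊕1⊕1⊕1⊕1⊕1⊕1 = 1
s16 (pos 16,17,18,19,20,21,22,23,24,25,26,27,28,29,30,31): 1⊕0⊕0⊕1⊕0⊕1⊕0⊕1⊕0⊕0⊕1⊕1⊕1⊕1⊕1⊕1 = 0
Syndrome s16…s1 = 01111 → error at position 15.
Flip position 15: 0011101001011111001010100111111 → 0011101001011101001010100111111

0011101001011101001010100111111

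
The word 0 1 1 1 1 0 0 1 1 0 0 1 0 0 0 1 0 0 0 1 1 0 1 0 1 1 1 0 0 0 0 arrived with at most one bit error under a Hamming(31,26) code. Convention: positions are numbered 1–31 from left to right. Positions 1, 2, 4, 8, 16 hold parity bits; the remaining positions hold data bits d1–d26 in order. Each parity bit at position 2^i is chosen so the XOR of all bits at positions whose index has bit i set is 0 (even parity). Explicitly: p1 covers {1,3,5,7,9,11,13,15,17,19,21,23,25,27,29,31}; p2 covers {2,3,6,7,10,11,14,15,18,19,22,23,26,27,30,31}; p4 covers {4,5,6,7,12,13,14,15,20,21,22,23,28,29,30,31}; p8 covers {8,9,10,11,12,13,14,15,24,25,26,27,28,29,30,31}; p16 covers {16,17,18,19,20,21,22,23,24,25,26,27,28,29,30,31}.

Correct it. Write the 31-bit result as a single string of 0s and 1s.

0111100110010001001110101110000

s1 (pos 1,3,5,7,9,11,13,15,17,19,21,23,25,27,29,31): 0⊕1⊕1⊕0⊕1⊕0⊕0⊕0⊕0⊕0⊕1⊕1⊕1⊕1⊕0⊕0 = 1
s2 (pos 2,3,6,7,10,11,14,15,18,19,22,23,26,27,30,31): 1⊕1⊕0⊕0⊕0⊕0⊕0⊕0⊕0⊕0⊕0⊕1⊕1⊕1⊕0⊕0 = 1
s4 (pos 4,5,6,7,12,13,14,15,20,21,22,23,28,29,30,31): 1⊕1⊕0⊕0⊕1⊕0⊕0⊕0⊕1⊕1⊕0⊕1⊕0⊕0⊕0⊕0 = 0
s8 (pos 8,9,10,11,12,13,14,15,24,25,26,27,28,29,30,31): 1⊕1⊕0⊕0⊕1⊕0⊕0⊕0⊕0⊕1⊕1⊕1⊕0⊕0⊕0⊕0 = 0
s16 (pos 16,17,18,19,20,21,22,23,24,25,26,27,28,29,30,31): 1⊕0⊕0⊕0⊕1⊕1⊕0⊕1⊕0⊕1⊕1⊕1⊕0⊕0⊕0⊕0 = 1
Syndrome s16…s1 = 10011 → error at position 19.
Flip position 19: 0111100110010001000110101110000 → 0111100110010001001110101110000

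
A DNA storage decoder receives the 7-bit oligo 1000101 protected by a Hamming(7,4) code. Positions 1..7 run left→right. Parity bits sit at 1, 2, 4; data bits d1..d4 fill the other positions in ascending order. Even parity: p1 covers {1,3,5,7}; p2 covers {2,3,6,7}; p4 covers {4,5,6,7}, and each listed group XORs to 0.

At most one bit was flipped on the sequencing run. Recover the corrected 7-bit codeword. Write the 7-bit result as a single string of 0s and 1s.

s1 (pos 1,3,5,7): 1⊕0⊕1⊕1 = 1
s2 (pos 2,3,6,7): 0⊕0⊕0⊕1 = 1
s4 (pos 4,5,6,7): 0⊕1⊕0⊕1 = 0
Syndrome s4…s1 = 011 → error at position 3.
Flip position 3: 1000101 → 1010101

1010101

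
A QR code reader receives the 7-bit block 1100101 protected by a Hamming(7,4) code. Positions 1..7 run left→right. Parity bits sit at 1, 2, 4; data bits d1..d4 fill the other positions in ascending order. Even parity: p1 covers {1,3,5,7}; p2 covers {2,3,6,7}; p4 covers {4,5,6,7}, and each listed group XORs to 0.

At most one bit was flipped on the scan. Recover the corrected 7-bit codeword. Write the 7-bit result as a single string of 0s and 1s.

s1 (pos 1,3,5,7): 1⊕0⊕1⊕1 = 1
s2 (pos 2,3,6,7): 1⊕0⊕0⊕1 = 0
s4 (pos 4,5,6,7): 0⊕1⊕0⊕1 = 0
Syndrome s4…s1 = 001 → error at position 1.
Flip position 1: 1100101 → 0100101

0100101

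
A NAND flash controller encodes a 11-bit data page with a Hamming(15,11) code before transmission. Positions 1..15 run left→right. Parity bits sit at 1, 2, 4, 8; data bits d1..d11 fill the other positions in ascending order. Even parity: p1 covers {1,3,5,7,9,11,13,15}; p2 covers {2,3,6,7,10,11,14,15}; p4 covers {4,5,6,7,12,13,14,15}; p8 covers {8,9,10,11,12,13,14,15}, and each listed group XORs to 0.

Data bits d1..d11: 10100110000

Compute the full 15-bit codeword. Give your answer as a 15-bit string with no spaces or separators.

Place data at non-parity positions: p1 p2 1 p4 0 1 0 p8 0 1 1 0 0 0 0
p1 (pos 1,3,5,7,9,11,13,15): XOR of data positions = 1⊕0⊕0⊕0⊕1⊕0⊕0 = 0
p2 (pos 2,3,6,7,10,11,14,15): XOR of data positions = 1⊕1⊕0⊕1⊕1⊕0⊕0 = 0
p4 (pos 4,5,6,7,12,13,14,15): XOR of data positions = 0⊕1⊕0⊕0⊕0⊕0⊕0 = 1
p8 (pos 8,9,10,11,12,13,14,15): XOR of data positions = 0⊕1⊕1⊕0⊕0⊕0⊕0 = 0
Codeword: 001101000110000

001101000110000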